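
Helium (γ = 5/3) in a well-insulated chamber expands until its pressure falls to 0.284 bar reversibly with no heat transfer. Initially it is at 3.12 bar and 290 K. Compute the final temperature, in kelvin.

Adiabatic: T₂/T₁ = (P₂/P₁)^((γ−1)/γ).
T₂ = 290 × (0.284/3.12)^(2/5) = 111.2 K.

T₂ ≈ 111 K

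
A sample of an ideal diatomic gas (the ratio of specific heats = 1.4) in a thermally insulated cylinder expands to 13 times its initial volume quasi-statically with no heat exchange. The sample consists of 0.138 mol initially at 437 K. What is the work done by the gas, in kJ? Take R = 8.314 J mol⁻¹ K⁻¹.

Adiabatic: T₁V₁^(γ−1) = T₂V₂^(γ−1) ⇒ T₂ = T₁ (V₁/V₂)^(γ−1).
T₂ = 437 × (1/13)^(0.4) = 156.6 K.
Q = 0, so ΔU = W_on_gas = nCᵥΔT with Cᵥ = R/(γ−1) = 20.79 J/(mol·K).
ΔU = 0.138 × 20.79 × (156.6 − 437) = -804.2 J.
Work done by the gas = −ΔU = 804.2 J.

W ≈ 0.804 kJ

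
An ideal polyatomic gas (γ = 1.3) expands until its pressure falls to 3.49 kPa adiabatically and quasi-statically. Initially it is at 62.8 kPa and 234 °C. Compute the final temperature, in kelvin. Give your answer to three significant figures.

Adiabatic: T₂/T₁ = (P₂/P₁)^((γ−1)/γ).
T₁ = 234 °C = 507.1 K.
T₂ = 507.1 × (3.49/62.8)^(0.231) = 260.3 K.

T₂ ≈ 260 K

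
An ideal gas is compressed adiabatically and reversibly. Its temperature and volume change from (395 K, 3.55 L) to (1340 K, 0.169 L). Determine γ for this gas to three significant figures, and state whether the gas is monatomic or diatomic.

γ ≈ 1.40; diatomic

TV^(γ−1) = const ⇒ γ − 1 = ln(T₂/T₁) / ln(V₁/V₂).
γ = 1 + ln(1340/395) / ln(3.55/0.169) = 1.401.
γ ≈ 1.40 is close to 7/5, so the gas is diatomic.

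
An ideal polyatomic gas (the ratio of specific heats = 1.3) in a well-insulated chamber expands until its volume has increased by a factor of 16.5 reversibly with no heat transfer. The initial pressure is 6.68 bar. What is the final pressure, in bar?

Since PV^γ is constant along a reversible adiabat, P₂ = P₁ (V₁/V₂)^γ.
P₂ = 6.68 × (1/16.5)^(1.3) = 0.1746 bar.

P₂ ≈ 0.175 bar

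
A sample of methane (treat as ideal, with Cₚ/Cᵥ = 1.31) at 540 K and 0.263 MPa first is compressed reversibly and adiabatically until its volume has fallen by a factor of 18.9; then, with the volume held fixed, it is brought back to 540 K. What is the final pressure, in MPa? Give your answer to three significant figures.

Adiabatic step (PV^γ = const): P₂ = 0.263×18.9^(1.31) = 12.36 MPa; T₂ = 540×18.9^(0.31) = 1343 K.
Isochoric: P₃ = P₂(T₃/T₂) = 12.36 × (540/1343) = 4.971 MPa.

P₃ ≈ 4.97 MPa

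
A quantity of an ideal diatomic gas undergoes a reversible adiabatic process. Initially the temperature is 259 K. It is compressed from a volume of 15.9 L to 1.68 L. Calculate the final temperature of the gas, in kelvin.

T₂ ≈ 636 K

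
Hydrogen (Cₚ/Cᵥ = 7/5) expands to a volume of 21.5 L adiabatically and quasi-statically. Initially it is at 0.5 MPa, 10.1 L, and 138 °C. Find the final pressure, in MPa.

Since PV^γ is constant along a reversible adiabat, P₂ = P₁ (V₁/V₂)^γ.
P₂ = 0.5 × (10.1/21.5)^(7/5) = 0.1736 MPa.

P₂ ≈ 0.174 MPa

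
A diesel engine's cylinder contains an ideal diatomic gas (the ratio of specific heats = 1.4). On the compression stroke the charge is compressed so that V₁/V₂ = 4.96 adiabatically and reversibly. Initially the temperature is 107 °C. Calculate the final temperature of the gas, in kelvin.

For a reversible adiabat TV^(γ−1) is constant, so T₂ = T₁ (V₁/V₂)^(γ−1).
T₁ = 107 °C = 380.1 K.
T₂ = 380.1 × 4.96^(0.4) = 721.4 K.

T₂ ≈ 721 K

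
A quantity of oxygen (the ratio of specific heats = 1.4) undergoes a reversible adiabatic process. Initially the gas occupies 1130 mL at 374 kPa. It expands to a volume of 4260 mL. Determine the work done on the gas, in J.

W ≈ -435 J

P₂ = P₁(V₁/V₂)^γ = 374×(1130/4260)^(1.4) = 58.35 kPa.
For a reversible adiabat, W_by_gas = (P₁V₁ − P₂V₂)/(γ−1).
W_by = (374000×0.00113 − 58350×0.00426) / (0.4) = 435.2 J.
W_on_gas = −W_by = -435.2 J.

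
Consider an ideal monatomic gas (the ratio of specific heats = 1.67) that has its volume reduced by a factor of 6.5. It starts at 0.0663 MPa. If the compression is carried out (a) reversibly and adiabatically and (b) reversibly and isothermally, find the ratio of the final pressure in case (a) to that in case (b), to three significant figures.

Isothermal: P_b = P₁(V₁/V₂) = 0.0663×6.5.
Adiabatic: P_a = P₁(V₁/V₂)^γ = 0.0663×6.5^(1.67).
P_a/P_b = (V₁/V₂)^(γ−1) = 6.5^(0.67) = 3.505.

P_adiabatic / P_isothermal ≈ 3.50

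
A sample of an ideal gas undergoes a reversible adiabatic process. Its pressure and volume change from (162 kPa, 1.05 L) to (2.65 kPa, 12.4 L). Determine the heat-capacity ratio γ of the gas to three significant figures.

γ ≈ 1.67

PV^γ = const ⇒ γ = ln(P₂/P₁) / ln(V₁/V₂).
γ = ln(2.65/162) / ln(1.05/12.4) = 1.666.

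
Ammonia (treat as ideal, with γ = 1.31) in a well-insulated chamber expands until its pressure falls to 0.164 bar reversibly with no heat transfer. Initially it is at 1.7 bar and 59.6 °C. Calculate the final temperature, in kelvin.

Along an adiabat T P^((1−γ)/γ) is constant, so T₂ = T₁ (P₂/P₁)^((γ−1)/γ).
T₁ = 59.6 °C = 332.8 K.
T₂ = 332.8 × (0.164/1.7)^(0.237) = 191.3 K.

T₂ ≈ 191 K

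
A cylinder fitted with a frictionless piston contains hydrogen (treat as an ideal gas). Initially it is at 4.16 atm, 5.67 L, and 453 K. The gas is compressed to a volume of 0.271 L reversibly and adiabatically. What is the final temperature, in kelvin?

T₂ ≈ 1530 K

Adiabatic: T₁V₁^(γ−1) = T₂V₂^(γ−1) ⇒ T₂ = T₁ (V₁/V₂)^(γ−1).
γ = 7/5 for a diatomic ideal gas.
T₂ = 453 × (5.67/0.271)^(2/5) = 1529 K.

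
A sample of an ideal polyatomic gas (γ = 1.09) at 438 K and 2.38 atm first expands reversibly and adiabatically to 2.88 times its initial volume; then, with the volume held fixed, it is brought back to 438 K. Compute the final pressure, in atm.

Adiabatic step (PV^γ = const): P₂ = 2.38×(1/2.88)^(1.09) = 0.7513 atm; T₂ = 438×(1/2.88)^(0.09) = 398.2 K.
Isochoric: P₃ = P₂(T₃/T₂) = 0.7513 × (438/398.2) = 0.8264 atm.

P₃ ≈ 0.826 atm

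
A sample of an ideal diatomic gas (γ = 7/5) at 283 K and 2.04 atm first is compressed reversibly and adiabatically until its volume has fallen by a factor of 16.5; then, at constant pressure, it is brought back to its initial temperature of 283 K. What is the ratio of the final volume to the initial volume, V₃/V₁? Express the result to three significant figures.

V₃/V₁ ≈ 0.0197

Adiabatic step: V₂/V₁ = 0.06061; T₂ = T₁·16.5^(2/5) = 868.5 K.
Isobaric step: V₃/V₂ = T₃/T₂ = 283/868.5.
V₃/V₁ = (V₂/V₁)(V₃/V₂) = 0.06061 × (283/868.5) = 0.01975.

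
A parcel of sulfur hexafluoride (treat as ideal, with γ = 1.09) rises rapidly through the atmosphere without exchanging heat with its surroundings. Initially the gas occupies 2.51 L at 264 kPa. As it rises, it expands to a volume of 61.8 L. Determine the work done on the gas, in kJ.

W ≈ -1.84 kJ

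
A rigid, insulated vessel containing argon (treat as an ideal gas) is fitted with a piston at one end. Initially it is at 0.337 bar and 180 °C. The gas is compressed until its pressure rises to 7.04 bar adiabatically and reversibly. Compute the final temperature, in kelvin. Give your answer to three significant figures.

T₂ ≈ 1530 K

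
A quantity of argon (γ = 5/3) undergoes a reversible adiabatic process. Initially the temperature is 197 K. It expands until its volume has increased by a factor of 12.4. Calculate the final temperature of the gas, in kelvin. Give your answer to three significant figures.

Adiabatic: T₁V₁^(γ−1) = T₂V₂^(γ−1) ⇒ T₂ = T₁ (V₁/V₂)^(γ−1).
T₂ = 197 × (1/12.4)^(2/3) = 36.77 K.

T₂ ≈ 36.8 K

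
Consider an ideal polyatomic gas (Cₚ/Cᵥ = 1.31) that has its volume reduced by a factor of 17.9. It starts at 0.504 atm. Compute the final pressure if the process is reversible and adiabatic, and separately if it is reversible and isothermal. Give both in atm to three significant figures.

adiabatic: 22.1 atm; isothermal: 9.02 atm

Isothermal: P₂ = P₁(V₁/V₂) = 0.504×17.9 = 9.022 atm.
Adiabatic: P₂ = P₁(V₁/V₂)^γ = 0.504×17.9^(1.31) = 22.06 atm.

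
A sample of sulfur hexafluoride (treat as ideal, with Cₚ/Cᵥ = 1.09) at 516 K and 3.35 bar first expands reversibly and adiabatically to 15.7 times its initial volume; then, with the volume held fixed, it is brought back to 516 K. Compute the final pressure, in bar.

P₃ ≈ 0.213 bar

Adiabatic step (PV^γ = const): P₂ = 3.35×(1/15.7)^(1.09) = 0.1665 bar; T₂ = 516×(1/15.7)^(0.09) = 402.7 K.
Isochoric: P₃ = P₂(T₃/T₂) = 0.1665 × (516/402.7) = 0.2134 bar.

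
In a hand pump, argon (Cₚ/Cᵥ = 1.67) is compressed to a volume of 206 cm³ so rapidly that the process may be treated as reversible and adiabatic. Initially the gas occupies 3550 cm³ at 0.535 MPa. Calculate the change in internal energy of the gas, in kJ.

P₂ = P₁(V₁/V₂)^γ = 0.535×(3550/206)^(1.67) = 62.1 MPa.
For a reversible adiabat, W_by_gas = (P₁V₁ − P₂V₂)/(γ−1).
W_by = (535000×0.00355 − 6.21×10^7×0.000206) / (0.67) = -16260 J.
Q = 0 ⇒ ΔU = −W_by = 16260 J.

ΔU ≈ 16.3 kJ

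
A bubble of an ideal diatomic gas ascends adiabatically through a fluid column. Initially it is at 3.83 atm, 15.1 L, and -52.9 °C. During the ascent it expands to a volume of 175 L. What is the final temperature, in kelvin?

Adiabatic: T₁V₁^(γ−1) = T₂V₂^(γ−1) ⇒ T₂ = T₁ (V₁/V₂)^(γ−1).
γ = 7/5 for a diatomic ideal gas.
T₁ = -52.9 °C = 220.2 K.
T₂ = 220.2 × (15.1/175)^(2/5) = 82.66 K.

T₂ ≈ 82.7 K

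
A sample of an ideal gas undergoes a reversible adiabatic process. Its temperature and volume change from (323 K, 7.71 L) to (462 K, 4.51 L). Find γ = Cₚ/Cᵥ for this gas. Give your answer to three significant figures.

TV^(γ−1) = const ⇒ γ − 1 = ln(T₂/T₁) / ln(V₁/V₂).
γ = 1 + ln(462/323) / ln(7.71/4.51) = 1.667.

γ ≈ 1.67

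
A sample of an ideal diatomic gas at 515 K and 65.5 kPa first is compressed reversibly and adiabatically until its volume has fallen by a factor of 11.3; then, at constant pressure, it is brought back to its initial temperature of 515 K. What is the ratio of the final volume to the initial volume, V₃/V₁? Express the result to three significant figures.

For a diatomic ideal gas γ = 7/5.
Adiabatic step: V₂/V₁ = 0.0885; T₂ = T₁·11.3^(2/5) = 1358 K.
Isobaric step: V₃/V₂ = T₃/T₂ = 515/1358.
V₃/V₁ = (V₂/V₁)(V₃/V₂) = 0.0885 × (515/1358) = 0.03355.

V₃/V₁ ≈ 0.0335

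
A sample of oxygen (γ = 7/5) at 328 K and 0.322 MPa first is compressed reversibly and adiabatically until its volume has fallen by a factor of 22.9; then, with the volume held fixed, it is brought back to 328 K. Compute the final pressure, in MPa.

P₃ ≈ 7.37 MPa

Adiabatic step (PV^γ = const): P₂ = 0.322×22.9^(7/5) = 25.8 MPa; T₂ = 328×22.9^(2/5) = 1148 K.
Isochoric: P₃ = P₂(T₃/T₂) = 25.8 × (328/1148) = 7.374 MPa.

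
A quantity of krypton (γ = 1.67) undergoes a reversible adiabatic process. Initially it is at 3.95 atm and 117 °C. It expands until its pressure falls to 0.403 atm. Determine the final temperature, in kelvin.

T₂ ≈ 156 K

Along an adiabat T P^((1−γ)/γ) is constant, so T₂ = T₁ (P₂/P₁)^((γ−1)/γ).
T₁ = 117 °C = 390.1 K.
T₂ = 390.1 × (0.403/3.95)^(0.401) = 156.1 K.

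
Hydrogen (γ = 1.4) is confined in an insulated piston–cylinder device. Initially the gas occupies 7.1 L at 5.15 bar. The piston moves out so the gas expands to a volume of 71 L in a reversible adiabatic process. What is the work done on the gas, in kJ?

W ≈ -5.50 kJ

P₂ = P₁(V₁/V₂)^γ = 5.15×(7.1/71)^(1.4) = 0.205 bar.
For a reversible adiabat, W_by_gas = (P₁V₁ − P₂V₂)/(γ−1).
W_by = (515000×0.0071 − 20500×0.071) / (0.4) = 5502 J.
W_on_gas = −W_by = -5502 J.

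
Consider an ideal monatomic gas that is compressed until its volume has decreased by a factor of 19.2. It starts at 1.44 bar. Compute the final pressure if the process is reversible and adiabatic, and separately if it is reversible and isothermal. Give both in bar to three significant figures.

For a monatomic ideal gas γ = 5/3.
Isothermal: P₂ = P₁(V₁/V₂) = 1.44×19.2 = 27.65 bar.
Adiabatic: P₂ = P₁(V₁/V₂)^γ = 1.44×19.2^(5/3) = 198.2 bar.

adiabatic: 198 bar; isothermal: 27.6 bar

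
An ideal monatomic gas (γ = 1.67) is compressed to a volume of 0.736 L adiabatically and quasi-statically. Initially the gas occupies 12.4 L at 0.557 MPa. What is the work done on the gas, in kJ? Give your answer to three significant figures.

P₂ = P₁(V₁/V₂)^γ = 0.557×(12.4/0.736)^(1.67) = 62.26 MPa.
For a reversible adiabat, W_by_gas = (P₁V₁ − P₂V₂)/(γ−1).
W_by = (557000×0.0124 − 6.226×10^7×0.000736) / (0.67) = -58080 J.
W_on_gas = −W_by = 58080 J.

W ≈ 58.1 kJ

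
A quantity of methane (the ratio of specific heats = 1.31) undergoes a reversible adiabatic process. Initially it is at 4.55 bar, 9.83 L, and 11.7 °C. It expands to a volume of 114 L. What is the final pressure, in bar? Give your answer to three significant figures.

P₂ ≈ 0.184 bar

Since PV^γ is constant along a reversible adiabat, P₂ = P₁ (V₁/V₂)^γ.
P₂ = 4.55 × (9.83/114)^(1.31) = 0.1835 bar.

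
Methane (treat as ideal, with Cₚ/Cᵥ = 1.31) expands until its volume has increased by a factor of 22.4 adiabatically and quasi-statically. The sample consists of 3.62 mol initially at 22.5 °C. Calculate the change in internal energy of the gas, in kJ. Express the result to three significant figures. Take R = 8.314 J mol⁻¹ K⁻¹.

For a reversible adiabat TV^(γ−1) is constant, so T₂ = T₁ (V₁/V₂)^(γ−1).
T₁ = 22.5 °C = 295.6 K.
T₂ = 295.6 × (1/22.4)^(0.31) = 112.8 K.
Q = 0, so ΔU = W_on_gas = nCᵥΔT with Cᵥ = R/(γ−1) = 26.82 J/(mol·K).
ΔU = 3.62 × 26.82 × (112.8 − 295.6) = -17750 J.

ΔU ≈ -17.8 kJ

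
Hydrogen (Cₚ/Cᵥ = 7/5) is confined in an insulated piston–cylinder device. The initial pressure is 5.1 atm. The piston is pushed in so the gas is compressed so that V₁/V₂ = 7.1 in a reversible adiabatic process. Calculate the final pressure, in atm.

P₂ ≈ 79.3 atm

Adiabatic: P₁V₁^γ = P₂V₂^γ ⇒ P₂ = P₁ (V₁/V₂)^γ.
P₂ = 5.1 × 7.1^(7/5) = 79.31 atm.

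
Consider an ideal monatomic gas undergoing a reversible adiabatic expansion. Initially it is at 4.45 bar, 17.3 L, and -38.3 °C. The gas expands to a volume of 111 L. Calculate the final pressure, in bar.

P₂ ≈ 0.201 bar

Since PV^γ is constant along a reversible adiabat, P₂ = P₁ (V₁/V₂)^γ.
γ = 5/3 for a monatomic ideal gas.
P₂ = 4.45 × (17.3/111)^(5/3) = 0.2009 bar.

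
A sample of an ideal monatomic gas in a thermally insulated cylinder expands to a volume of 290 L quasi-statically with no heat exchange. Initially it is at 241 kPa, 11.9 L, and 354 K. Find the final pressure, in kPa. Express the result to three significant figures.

Since PV^γ is constant along a reversible adiabat, P₂ = P₁ (V₁/V₂)^γ.
γ = 5/3 for a monatomic ideal gas.
P₂ = 241 × (11.9/290)^(5/3) = 1.177 kPa.

P₂ ≈ 1.18 kPa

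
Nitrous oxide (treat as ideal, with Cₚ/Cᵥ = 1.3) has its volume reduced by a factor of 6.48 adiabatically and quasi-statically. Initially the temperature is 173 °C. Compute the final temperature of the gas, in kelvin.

Adiabatic: T₁V₁^(γ−1) = T₂V₂^(γ−1) ⇒ T₂ = T₁ (V₁/V₂)^(γ−1).
T₁ = 173 °C = 446.1 K.
T₂ = 446.1 × 6.48^(0.3) = 781.5 K.

T₂ ≈ 782 K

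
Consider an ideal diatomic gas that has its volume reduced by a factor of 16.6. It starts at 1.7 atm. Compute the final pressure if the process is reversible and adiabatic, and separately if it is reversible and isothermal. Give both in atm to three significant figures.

adiabatic: 86.8 atm; isothermal: 28.2 atm

For a diatomic ideal gas γ = 7/5.
Isothermal: P₂ = P₁(V₁/V₂) = 1.7×16.6 = 28.22 atm.
Adiabatic: P₂ = P₁(V₁/V₂)^γ = 1.7×16.6^(7/5) = 86.82 atm.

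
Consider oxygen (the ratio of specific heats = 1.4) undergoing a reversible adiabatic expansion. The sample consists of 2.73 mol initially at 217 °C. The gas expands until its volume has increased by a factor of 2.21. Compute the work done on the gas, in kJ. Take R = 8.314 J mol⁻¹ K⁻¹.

For a reversible adiabat TV^(γ−1) is constant, so T₂ = T₁ (V₁/V₂)^(γ−1).
T₁ = 217 °C = 490.1 K.
T₂ = 490.1 × (1/2.21)^(0.4) = 356.9 K.
Q = 0, so ΔU = W_on_gas = nCᵥΔT with Cᵥ = R/(γ−1) = 20.79 J/(mol·K).
ΔU = 2.73 × 20.79 × (356.9 − 490.1) = -7560 J.

W ≈ -7.56 kJ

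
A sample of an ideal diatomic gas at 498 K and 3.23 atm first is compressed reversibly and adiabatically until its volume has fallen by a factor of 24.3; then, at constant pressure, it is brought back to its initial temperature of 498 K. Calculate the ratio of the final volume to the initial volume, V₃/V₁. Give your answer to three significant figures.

V₃/V₁ ≈ 0.0115

For a diatomic ideal gas γ = 7/5.
Adiabatic step: V₂/V₁ = 0.04115; T₂ = T₁·24.3^(2/5) = 1784 K.
Isobaric step: V₃/V₂ = T₃/T₂ = 498/1784.
V₃/V₁ = (V₂/V₁)(V₃/V₂) = 0.04115 × (498/1784) = 0.01149.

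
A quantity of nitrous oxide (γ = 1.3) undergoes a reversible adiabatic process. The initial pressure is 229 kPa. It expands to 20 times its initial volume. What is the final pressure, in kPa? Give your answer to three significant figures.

P₂ ≈ 4.66 kPa

Since PV^γ is constant along a reversible adiabat, P₂ = P₁ (V₁/V₂)^γ.
P₂ = 229 × (1/20)^(1.3) = 4.661 kPa.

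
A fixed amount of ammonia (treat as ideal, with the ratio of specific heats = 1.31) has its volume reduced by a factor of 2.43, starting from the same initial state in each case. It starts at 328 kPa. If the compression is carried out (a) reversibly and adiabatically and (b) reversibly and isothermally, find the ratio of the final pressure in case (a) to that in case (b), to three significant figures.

Isothermal: P_b = P₁(V₁/V₂) = 328×2.43.
Adiabatic: P_a = P₁(V₁/V₂)^γ = 328×2.43^(1.31).
P_a/P_b = (V₁/V₂)^(γ−1) = 2.43^(0.31) = 1.317.

P_adiabatic / P_isothermal ≈ 1.32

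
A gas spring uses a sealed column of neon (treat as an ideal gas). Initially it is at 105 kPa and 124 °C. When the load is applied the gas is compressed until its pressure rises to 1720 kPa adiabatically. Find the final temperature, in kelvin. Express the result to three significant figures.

T₂ ≈ 1220 K

Along an adiabat T P^((1−γ)/γ) is constant, so T₂ = T₁ (P₂/P₁)^((γ−1)/γ).
For a monatomic ideal gas γ = 5/3, so (γ−1)/γ = 2/5.
T₁ = 124 °C = 397.1 K.
T₂ = 397.1 × (1720/105)^(2/5) = 1215 K.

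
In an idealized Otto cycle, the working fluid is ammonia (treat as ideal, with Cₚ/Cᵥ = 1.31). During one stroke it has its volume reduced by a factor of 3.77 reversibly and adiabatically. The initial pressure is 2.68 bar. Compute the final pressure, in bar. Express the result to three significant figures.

Since PV^γ is constant along a reversible adiabat, P₂ = P₁ (V₁/V₂)^γ.
P₂ = 2.68 × 3.77^(1.31) = 15.25 bar.

P₂ ≈ 15.2 bar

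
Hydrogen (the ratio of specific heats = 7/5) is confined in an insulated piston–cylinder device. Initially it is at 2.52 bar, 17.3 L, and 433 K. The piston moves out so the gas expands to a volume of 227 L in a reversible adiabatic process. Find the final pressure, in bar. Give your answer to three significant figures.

P₂ ≈ 0.0686 bar

Adiabatic: P₁V₁^γ = P₂V₂^γ ⇒ P₂ = P₁ (V₁/V₂)^γ.
P₂ = 2.52 × (17.3/227)^(7/5) = 0.06858 bar.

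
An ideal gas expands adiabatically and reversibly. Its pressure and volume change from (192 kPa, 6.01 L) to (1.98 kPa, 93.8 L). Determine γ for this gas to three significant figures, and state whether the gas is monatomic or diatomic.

PV^γ = const ⇒ γ = ln(P₂/P₁) / ln(V₁/V₂).
γ = ln(1.98/192) / ln(6.01/93.8) = 1.665.
γ ≈ 1.66 is close to 5/3, so the gas is monatomic.

γ ≈ 1.66; monatomic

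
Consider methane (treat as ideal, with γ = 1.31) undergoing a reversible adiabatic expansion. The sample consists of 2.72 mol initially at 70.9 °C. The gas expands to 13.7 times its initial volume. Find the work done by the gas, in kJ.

For a reversible adiabat TV^(γ−1) is constant, so T₂ = T₁ (V₁/V₂)^(γ−1).
T₁ = 70.9 °C = 344 K.
T₂ = 344 × (1/13.7)^(0.31) = 152.8 K.
Q = 0, so ΔU = W_on_gas = nCᵥΔT with Cᵥ = R/(γ−1) = 26.82 J/(mol·K).
ΔU = 2.72 × 26.82 × (152.8 − 344) = -13950 J.
Work done by the gas = −ΔU = 13950 J.

W ≈ 13.9 kJ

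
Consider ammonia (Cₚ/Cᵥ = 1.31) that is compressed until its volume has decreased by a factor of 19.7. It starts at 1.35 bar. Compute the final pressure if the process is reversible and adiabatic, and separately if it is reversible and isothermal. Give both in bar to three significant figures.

adiabatic: 67.0 bar; isothermal: 26.6 bar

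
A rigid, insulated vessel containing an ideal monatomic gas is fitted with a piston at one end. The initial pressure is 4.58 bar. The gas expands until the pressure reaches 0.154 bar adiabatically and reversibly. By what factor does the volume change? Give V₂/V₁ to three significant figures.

From PV^γ = const, V₂/V₁ = (P₁/P₂)^(1/γ).
For a monatomic ideal gas γ = 5/3.
V₂/V₁ = (4.58/0.154)^(3/5) = 7.656.

V₂/V₁ ≈ 7.66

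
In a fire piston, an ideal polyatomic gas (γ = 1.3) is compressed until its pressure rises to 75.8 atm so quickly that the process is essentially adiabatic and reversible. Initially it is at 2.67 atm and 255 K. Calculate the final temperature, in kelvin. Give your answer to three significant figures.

T₂ ≈ 552 K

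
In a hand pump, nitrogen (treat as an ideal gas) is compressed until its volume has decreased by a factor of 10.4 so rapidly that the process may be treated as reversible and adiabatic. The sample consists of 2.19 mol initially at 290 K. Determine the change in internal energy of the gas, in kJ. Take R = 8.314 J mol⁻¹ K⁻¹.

ΔU ≈ 20.5 kJ

For a reversible adiabat TV^(γ−1) is constant, so T₂ = T₁ (V₁/V₂)^(γ−1).
γ = 7/5 for a diatomic ideal gas, so γ−1 = 2/5.
T₂ = 290 × 10.4^(2/5) = 740 K.
Q = 0, so ΔU = W_on_gas = nCᵥΔT with Cᵥ = R/(γ−1) = 20.79 J/(mol·K).
ΔU = 2.19 × 20.79 × (740 − 290) = 20480 J.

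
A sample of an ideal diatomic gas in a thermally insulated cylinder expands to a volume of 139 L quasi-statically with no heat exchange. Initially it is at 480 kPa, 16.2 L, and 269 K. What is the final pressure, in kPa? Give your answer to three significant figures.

P₂ ≈ 23.7 kPa

Adiabatic: P₁V₁^γ = P₂V₂^γ ⇒ P₂ = P₁ (V₁/V₂)^γ.
γ = 7/5 for a diatomic ideal gas.
P₂ = 480 × (16.2/139)^(7/5) = 23.68 kPa.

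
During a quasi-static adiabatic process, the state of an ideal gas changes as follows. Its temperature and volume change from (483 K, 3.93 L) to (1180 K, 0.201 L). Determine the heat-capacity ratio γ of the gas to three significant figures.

TV^(γ−1) = const ⇒ γ − 1 = ln(T₂/T₁) / ln(V₁/V₂).
γ = 1 + ln(1180/483) / ln(3.93/0.201) = 1.3.

γ ≈ 1.30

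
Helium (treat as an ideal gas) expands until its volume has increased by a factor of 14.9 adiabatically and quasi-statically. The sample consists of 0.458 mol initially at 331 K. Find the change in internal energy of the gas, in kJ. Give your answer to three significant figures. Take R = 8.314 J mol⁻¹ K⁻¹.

Adiabatic: T₁V₁^(γ−1) = T₂V₂^(γ−1) ⇒ T₂ = T₁ (V₁/V₂)^(γ−1).
γ = 5/3 for a monatomic ideal gas, so γ−1 = 2/3.
T₂ = 331 × (1/14.9)^(2/3) = 54.66 K.
Q = 0, so ΔU = W_on_gas = nCᵥΔT with Cᵥ = R/(γ−1) = 12.47 J/(mol·K).
ΔU = 0.458 × 12.47 × (54.66 − 331) = -1578 J.

ΔU ≈ -1.58 kJ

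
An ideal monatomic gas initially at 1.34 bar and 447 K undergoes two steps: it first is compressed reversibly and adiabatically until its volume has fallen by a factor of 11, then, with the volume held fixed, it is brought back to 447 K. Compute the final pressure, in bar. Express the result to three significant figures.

For a monatomic ideal gas γ = 5/3.
Adiabatic step (PV^γ = const): P₂ = 1.34×11^(5/3) = 72.91 bar; T₂ = 447×11^(2/3) = 2211 K.
Isochoric: P₃ = P₂(T₃/T₂) = 72.91 × (447/2211) = 14.74 bar.

P₃ ≈ 14.7 bar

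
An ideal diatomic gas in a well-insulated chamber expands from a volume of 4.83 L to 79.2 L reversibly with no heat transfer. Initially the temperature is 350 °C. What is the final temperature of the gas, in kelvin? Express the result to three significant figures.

T₂ ≈ 204 K

For a reversible adiabat TV^(γ−1) is constant, so T₂ = T₁ (V₁/V₂)^(γ−1).
For a diatomic ideal gas γ = 7/5, so γ−1 = 2/5.
T₁ = 350 °C = 623.1 K.
T₂ = 623.1 × (4.83/79.2)^(2/5) = 203.6 K.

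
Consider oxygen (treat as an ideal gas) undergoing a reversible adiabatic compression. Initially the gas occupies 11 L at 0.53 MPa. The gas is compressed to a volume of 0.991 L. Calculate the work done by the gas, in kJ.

γ = 7/5 for a diatomic ideal gas.
P₂ = P₁(V₁/V₂)^γ = 0.53×(11/0.991)^(7/5) = 15.41 MPa.
For a reversible adiabat, W_by_gas = (P₁V₁ − P₂V₂)/(γ−1).
W_by = (530000×0.011 − 1.541×10^7×0.000991) / (2/5) = -23600 J.

W ≈ -23.6 kJ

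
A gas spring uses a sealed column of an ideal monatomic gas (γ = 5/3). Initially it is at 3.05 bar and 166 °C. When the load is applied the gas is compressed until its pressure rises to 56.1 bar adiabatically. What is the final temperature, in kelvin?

T₂ ≈ 1410 K

Along an adiabat T P^((1−γ)/γ) is constant, so T₂ = T₁ (P₂/P₁)^((γ−1)/γ).
T₁ = 166 °C = 439.1 K.
T₂ = 439.1 × (56.1/3.05)^(2/5) = 1408 K.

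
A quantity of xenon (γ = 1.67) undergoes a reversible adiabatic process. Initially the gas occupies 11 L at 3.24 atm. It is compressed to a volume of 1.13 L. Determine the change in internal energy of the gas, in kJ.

ΔU ≈ 19.4 kJ

P₂ = P₁(V₁/V₂)^γ = 3.24×(11/1.13)^(1.67) = 144.9 atm.
For a reversible adiabat, W_by_gas = (P₁V₁ − P₂V₂)/(γ−1).
W_by = (328300×0.011 − 1.468×10^7×0.00113) / (0.67) = -19370 J.
Q = 0 ⇒ ΔU = −W_by = 19370 J.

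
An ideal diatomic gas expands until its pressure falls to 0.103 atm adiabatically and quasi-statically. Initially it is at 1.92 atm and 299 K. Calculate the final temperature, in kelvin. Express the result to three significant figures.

Along an adiabat T P^((1−γ)/γ) is constant, so T₂ = T₁ (P₂/P₁)^((γ−1)/γ).
For a diatomic ideal gas γ = 7/5, so (γ−1)/γ = 2/7.
T₂ = 299 × (0.103/1.92)^(2/7) = 129.6 K.

T₂ ≈ 130 K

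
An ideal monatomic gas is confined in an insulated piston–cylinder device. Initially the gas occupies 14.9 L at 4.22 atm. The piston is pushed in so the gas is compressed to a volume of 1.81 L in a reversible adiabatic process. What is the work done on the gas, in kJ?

W ≈ 29.4 kJ

γ = 5/3 for a monatomic ideal gas.
P₂ = P₁(V₁/V₂)^γ = 4.22×(14.9/1.81)^(5/3) = 141.6 atm.
For a reversible adiabat, W_by_gas = (P₁V₁ − P₂V₂)/(γ−1).
W_by = (427600×0.0149 − 1.435×10^7×0.00181) / (2/3) = -29410 J.
W_on_gas = −W_by = 29410 J.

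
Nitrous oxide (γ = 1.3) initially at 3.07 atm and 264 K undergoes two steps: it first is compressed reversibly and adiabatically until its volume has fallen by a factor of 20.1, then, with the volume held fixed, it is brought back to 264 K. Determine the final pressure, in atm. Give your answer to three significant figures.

Adiabatic step (PV^γ = const): P₂ = 3.07×20.1^(1.3) = 151.8 atm; T₂ = 264×20.1^(0.3) = 649.5 K.
Isochoric: P₃ = P₂(T₃/T₂) = 151.8 × (264/649.5) = 61.71 atm.

P₃ ≈ 61.7 atm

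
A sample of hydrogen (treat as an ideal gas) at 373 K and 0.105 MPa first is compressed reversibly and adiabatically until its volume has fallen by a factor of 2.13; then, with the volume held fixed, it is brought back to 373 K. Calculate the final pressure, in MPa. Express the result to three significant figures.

P₃ ≈ 0.224 MPa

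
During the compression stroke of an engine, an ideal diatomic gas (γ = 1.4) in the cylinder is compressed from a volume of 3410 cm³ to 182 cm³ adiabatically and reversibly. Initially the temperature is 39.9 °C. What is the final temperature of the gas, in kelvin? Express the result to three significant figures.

For a reversible adiabat TV^(γ−1) is constant, so T₂ = T₁ (V₁/V₂)^(γ−1).
T₁ = 39.9 °C = 313 K.
T₂ = 313 × (3410/182)^(0.4) = 1011 K.

T₂ ≈ 1010 K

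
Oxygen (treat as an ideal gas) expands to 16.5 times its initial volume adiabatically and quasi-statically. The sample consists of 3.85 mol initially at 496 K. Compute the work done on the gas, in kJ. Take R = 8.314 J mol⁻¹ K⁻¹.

W ≈ -26.8 kJ

For a reversible adiabat TV^(γ−1) is constant, so T₂ = T₁ (V₁/V₂)^(γ−1).
γ = 7/5 for a diatomic ideal gas, so γ−1 = 2/5.
T₂ = 496 × (1/16.5)^(2/5) = 161.6 K.
Q = 0, so ΔU = W_on_gas = nCᵥΔT with Cᵥ = R/(γ−1) = 20.79 J/(mol·K).
ΔU = 3.85 × 20.79 × (161.6 − 496) = -26760 J.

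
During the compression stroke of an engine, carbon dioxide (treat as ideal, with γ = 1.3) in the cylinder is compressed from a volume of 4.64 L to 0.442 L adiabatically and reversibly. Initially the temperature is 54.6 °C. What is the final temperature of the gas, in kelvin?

T₂ ≈ 664 K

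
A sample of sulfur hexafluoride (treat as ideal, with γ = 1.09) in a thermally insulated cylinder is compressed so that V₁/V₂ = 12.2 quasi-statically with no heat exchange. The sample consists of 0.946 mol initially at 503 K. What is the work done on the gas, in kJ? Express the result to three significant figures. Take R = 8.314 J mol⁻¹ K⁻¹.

For a reversible adiabat TV^(γ−1) is constant, so T₂ = T₁ (V₁/V₂)^(γ−1).
T₂ = 503 × 12.2^(0.09) = 630 K.
Q = 0, so ΔU = W_on_gas = nCᵥΔT with Cᵥ = R/(γ−1) = 92.38 J/(mol·K).
ΔU = 0.946 × 92.38 × (630 − 503) = 11100 J.

W ≈ 11.1 kJ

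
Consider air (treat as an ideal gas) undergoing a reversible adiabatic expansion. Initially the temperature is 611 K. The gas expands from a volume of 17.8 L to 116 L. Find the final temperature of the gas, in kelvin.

T₂ ≈ 289 K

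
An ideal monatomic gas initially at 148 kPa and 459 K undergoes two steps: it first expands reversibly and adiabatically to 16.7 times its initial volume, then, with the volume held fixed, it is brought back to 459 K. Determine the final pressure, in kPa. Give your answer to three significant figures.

P₃ ≈ 8.86 kPa

For a monatomic ideal gas γ = 5/3.
Adiabatic step (PV^γ = const): P₂ = 148×(1/16.7)^(5/3) = 1.356 kPa; T₂ = 459×(1/16.7)^(2/3) = 70.25 K.
Isochoric: P₃ = P₂(T₃/T₂) = 1.356 × (459/70.25) = 8.862 kPa.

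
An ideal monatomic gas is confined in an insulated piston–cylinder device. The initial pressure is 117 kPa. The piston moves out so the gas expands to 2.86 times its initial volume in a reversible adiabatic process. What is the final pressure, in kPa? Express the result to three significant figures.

Since PV^γ is constant along a reversible adiabat, P₂ = P₁ (V₁/V₂)^γ.
For a monatomic ideal gas γ = 5/3.
P₂ = 117 × (1/2.86)^(5/3) = 20.3 kPa.

P₂ ≈ 20.3 kPa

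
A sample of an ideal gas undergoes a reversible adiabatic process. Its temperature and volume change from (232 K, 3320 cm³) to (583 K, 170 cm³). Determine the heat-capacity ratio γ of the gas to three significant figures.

TV^(γ−1) = const ⇒ γ − 1 = ln(T₂/T₁) / ln(V₁/V₂).
γ = 1 + ln(583/232) / ln(3320/170) = 1.31.

γ ≈ 1.31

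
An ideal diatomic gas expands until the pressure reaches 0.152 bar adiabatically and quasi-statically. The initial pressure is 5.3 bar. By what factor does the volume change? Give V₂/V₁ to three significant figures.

From PV^γ = const, V₂/V₁ = (P₁/P₂)^(1/γ).
For a diatomic ideal gas γ = 7/5.
V₂/V₁ = (5.3/0.152)^(5/7) = 12.64.

V₂/V₁ ≈ 12.6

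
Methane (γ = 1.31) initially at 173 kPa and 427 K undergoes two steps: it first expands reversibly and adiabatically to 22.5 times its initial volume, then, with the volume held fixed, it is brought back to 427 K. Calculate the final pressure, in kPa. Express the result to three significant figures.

P₃ ≈ 7.69 kPa

Adiabatic step (PV^γ = const): P₂ = 173×(1/22.5)^(1.31) = 2.929 kPa; T₂ = 427×(1/22.5)^(0.31) = 162.6 K.
Isochoric: P₃ = P₂(T₃/T₂) = 2.929 × (427/162.6) = 7.689 kPa.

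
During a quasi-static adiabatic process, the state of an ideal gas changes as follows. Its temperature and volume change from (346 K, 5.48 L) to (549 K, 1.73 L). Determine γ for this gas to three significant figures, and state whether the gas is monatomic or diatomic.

TV^(γ−1) = const ⇒ γ − 1 = ln(T₂/T₁) / ln(V₁/V₂).
γ = 1 + ln(549/346) / ln(5.48/1.73) = 1.4.
γ ≈ 1.40 is close to 7/5, so the gas is diatomic.

γ ≈ 1.40; diatomic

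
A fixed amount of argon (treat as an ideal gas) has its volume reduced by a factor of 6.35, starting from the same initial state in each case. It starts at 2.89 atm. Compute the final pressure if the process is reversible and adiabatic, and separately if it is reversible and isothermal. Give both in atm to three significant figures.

adiabatic: 62.9 atm; isothermal: 18.4 atm

For a monatomic ideal gas γ = 5/3.
Isothermal: P₂ = P₁(V₁/V₂) = 2.89×6.35 = 18.35 atm.
Adiabatic: P₂ = P₁(V₁/V₂)^γ = 2.89×6.35^(5/3) = 62.93 atm.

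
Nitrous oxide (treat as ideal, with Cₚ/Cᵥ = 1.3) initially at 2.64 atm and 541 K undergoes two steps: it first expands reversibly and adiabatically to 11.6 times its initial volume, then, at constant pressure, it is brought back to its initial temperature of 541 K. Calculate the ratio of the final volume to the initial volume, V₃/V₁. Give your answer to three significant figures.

Adiabatic step: V₂/V₁ = 11.6; T₂ = T₁·(1/11.6)^(0.3) = 259.3 K.
Isobaric step: V₃/V₂ = T₃/T₂ = 541/259.3.
V₃/V₁ = (V₂/V₁)(V₃/V₂) = 11.6 × (541/259.3) = 24.2.

V₃/V₁ ≈ 24.2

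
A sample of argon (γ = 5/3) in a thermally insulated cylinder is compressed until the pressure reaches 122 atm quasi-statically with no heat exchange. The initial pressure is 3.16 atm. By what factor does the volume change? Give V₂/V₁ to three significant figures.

From PV^γ = const, V₂/V₁ = (P₁/P₂)^(1/γ).
V₂/V₁ = (3.16/122)^(3/5) = 0.1117.

V₂/V₁ ≈ 0.112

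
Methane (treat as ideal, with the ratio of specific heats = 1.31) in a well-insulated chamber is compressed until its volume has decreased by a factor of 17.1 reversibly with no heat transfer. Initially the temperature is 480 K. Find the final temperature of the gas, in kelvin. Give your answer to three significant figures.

T₂ ≈ 1160 K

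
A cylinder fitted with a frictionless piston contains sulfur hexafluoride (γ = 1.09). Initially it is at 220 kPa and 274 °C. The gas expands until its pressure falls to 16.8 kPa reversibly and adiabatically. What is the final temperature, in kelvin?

Along an adiabat T P^((1−γ)/γ) is constant, so T₂ = T₁ (P₂/P₁)^((γ−1)/γ).
T₁ = 274 °C = 547.1 K.
T₂ = 547.1 × (16.8/220)^(0.0826) = 442.5 K.

T₂ ≈ 442 K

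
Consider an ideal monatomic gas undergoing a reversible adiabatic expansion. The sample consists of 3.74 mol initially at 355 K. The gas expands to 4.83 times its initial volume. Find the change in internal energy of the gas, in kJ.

ΔU ≈ -10.8 kJ

For a reversible adiabat TV^(γ−1) is constant, so T₂ = T₁ (V₁/V₂)^(γ−1).
γ = 5/3 for a monatomic ideal gas, so γ−1 = 2/3.
T₂ = 355 × (1/4.83)^(2/3) = 124.2 K.
Q = 0, so ΔU = W_on_gas = nCᵥΔT with Cᵥ = R/(γ−1) = 12.47 J/(mol·K).
ΔU = 3.74 × 12.47 × (124.2 − 355) = -10760 J.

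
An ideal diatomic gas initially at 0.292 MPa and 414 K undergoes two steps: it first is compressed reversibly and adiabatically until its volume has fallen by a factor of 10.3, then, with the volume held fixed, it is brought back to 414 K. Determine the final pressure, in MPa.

P₃ ≈ 3.01 MPa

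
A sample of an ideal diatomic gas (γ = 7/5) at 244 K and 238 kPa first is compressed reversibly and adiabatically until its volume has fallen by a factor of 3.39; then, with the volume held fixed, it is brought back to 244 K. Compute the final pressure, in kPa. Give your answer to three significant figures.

Adiabatic step (PV^γ = const): P₂ = 238×3.39^(7/5) = 1315 kPa; T₂ = 244×3.39^(2/5) = 397.6 K.
Isochoric: P₃ = P₂(T₃/T₂) = 1315 × (244/397.6) = 806.8 kPa.

P₃ ≈ 807 kPa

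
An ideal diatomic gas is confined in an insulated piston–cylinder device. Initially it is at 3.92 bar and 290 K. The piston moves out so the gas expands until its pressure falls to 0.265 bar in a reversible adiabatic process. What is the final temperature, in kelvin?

T₂ ≈ 134 K

Along an adiabat T P^((1−γ)/γ) is constant, so T₂ = T₁ (P₂/P₁)^((γ−1)/γ).
For a diatomic ideal gas γ = 7/5, so (γ−1)/γ = 2/7.
T₂ = 290 × (0.265/3.92)^(2/7) = 134.3 K.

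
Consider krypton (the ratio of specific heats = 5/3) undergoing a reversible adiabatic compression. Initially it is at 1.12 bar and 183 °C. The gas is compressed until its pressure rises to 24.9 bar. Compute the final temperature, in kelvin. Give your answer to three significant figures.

T₂ ≈ 1580 K

Along an adiabat T P^((1−γ)/γ) is constant, so T₂ = T₁ (P₂/P₁)^((γ−1)/γ).
T₁ = 183 °C = 456.1 K.
T₂ = 456.1 × (24.9/1.12)^(2/5) = 1577 K.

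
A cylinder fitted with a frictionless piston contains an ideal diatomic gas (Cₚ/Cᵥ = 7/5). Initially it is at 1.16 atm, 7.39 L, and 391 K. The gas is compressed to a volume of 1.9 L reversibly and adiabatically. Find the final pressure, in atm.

P₂ ≈ 7.77 atm

Adiabatic: P₁V₁^γ = P₂V₂^γ ⇒ P₂ = P₁ (V₁/V₂)^γ.
P₂ = 1.16 × (7.39/1.9)^(7/5) = 7.768 atm.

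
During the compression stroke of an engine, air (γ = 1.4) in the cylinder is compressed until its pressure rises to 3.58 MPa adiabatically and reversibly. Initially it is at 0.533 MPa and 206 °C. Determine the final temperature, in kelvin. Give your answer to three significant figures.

T₂ ≈ 826 K

Adiabatic: T₂/T₁ = (P₂/P₁)^((γ−1)/γ).
T₁ = 206 °C = 479.1 K.
T₂ = 479.1 × (3.58/0.533)^(0.286) = 825.7 K.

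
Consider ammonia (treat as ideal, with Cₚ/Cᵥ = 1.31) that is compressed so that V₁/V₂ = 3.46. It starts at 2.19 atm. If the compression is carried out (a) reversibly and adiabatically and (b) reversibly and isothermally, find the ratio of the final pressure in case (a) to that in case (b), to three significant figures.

P_adiabatic / P_isothermal ≈ 1.47

Isothermal: P_b = P₁(V₁/V₂) = 2.19×3.46.
Adiabatic: P_a = P₁(V₁/V₂)^γ = 2.19×3.46^(1.31).
P_a/P_b = (V₁/V₂)^(γ−1) = 3.46^(0.31) = 1.469.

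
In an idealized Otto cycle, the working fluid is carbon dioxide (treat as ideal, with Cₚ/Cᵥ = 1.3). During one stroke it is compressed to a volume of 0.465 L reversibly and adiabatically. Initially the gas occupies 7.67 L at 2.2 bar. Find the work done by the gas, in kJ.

P₂ = P₁(V₁/V₂)^γ = 2.2×(7.67/0.465)^(1.3) = 84.13 bar.
For a reversible adiabat, W_by_gas = (P₁V₁ − P₂V₂)/(γ−1).
W_by = (220000×0.00767 − 8.413×10^6×0.000465) / (0.3) = -7416 J.

W ≈ -7.42 kJ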